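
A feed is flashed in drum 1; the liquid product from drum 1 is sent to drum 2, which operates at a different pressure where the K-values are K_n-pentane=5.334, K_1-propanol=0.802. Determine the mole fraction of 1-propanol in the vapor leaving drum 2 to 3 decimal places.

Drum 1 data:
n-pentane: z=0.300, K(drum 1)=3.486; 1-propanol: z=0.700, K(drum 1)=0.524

Drum 1:
Material balance + equilibrium reduce to Σ zᵢ(Kᵢ−1)/(1+ψ₁(Kᵢ−1)) = 0.
Feasibility: ΣzᵢKᵢ = 1.413, Σzᵢ/Kᵢ = 1.422 — both > 1, two phases present.
Binary case is linear: z₁(K₁−1)(1+ψ₁(K₂−1)) + z₂(K₂−1)(1+ψ₁(K₁−1)) = 0
⇒ ψ₁ = [z₁(K₁−1)+z₂(K₂−1)] / [−(K₁−1)(K₂−1)] = 0.4126/1.1833 = 0.349
Drum-1 compositions:
  n-pentane: x = 0.161, y = 0.560
  1-propanol: x = 0.839, y = 0.440
Drum-2 feed = drum-1 liquid: z₂ = (0.1607, 0.8393).
Drum 2:
Let ψ₂ = V/F and solve Σ zᵢ(Kᵢ−1)/(1+ψ₂(Kᵢ−1)) = 0.
Feasibility: ΣzᵢKᵢ = 1.530, Σzᵢ/Kᵢ = 1.077 — both > 1, two phases present.
Binary case is linear: z₁(K₁−1)(1+ψ₂(K₂−1)) + z₂(K₂−1)(1+ψ₂(K₁−1)) = 0
⇒ ψ₂ = [z₁(K₁−1)+z₂(K₂−1)] / [−(K₁−1)(K₂−1)] = 0.5303/0.8581 = 0.618
  n-pentane: x = 0.044, y = 0.233
  1-propanol: x = 0.956, y = 0.767

y_1-propanol (drum 2) = 0.767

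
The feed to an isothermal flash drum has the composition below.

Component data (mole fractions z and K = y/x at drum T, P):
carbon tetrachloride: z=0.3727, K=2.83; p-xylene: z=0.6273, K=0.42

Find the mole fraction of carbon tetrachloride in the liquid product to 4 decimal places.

x_carbon tetrachloride = 0.2407

Rachford–Rice: g(V/F) = Σ zᵢ(Kᵢ−1)/(1+V/F(Kᵢ−1)) = 0.
Check two-phase: ΣzᵢKᵢ = 1.3182 > 1 and Σzᵢ/Kᵢ = 1.6253 > 1, so g(0) = 0.3182 > 0 and g(1) = -0.6253 < 0.
Binary case is linear: z₁(K₁−1)(1+V/F(K₂−1)) + z₂(K₂−1)(1+V/F(K₁−1)) = 0
⇒ V/F = [z₁(K₁−1)+z₂(K₂−1)] / [−(K₁−1)(K₂−1)] = 0.31821/1.06140 = 0.2998
Compositions from xᵢ = zᵢ/(1+V/F(Kᵢ−1)), yᵢ = Kᵢxᵢ:
  carbon tetrachloride: x = 0.2407, y = 0.6811
  p-xylene: x = 0.7593, y = 0.3189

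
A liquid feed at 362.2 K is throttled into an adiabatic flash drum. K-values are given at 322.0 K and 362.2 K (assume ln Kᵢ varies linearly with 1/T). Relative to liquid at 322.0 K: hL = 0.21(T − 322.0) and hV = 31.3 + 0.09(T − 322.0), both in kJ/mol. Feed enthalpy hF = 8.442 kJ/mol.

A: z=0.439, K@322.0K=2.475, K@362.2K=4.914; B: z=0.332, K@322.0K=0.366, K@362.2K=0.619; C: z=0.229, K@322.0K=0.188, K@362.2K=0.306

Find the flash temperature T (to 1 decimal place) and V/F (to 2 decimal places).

T = 323.5 K, V/F = 0.26

Adiabatic flash: solve Rachford–Rice at each trial T, then check hF = ψ·hV(T) + (1−ψ)·hL(T).
  T = 322.0 K: K = (2.475, 0.366, 0.188), RR gives ψ = 0.239, H_out = 7.479 kJ/mol
  T = 362.2 K: K = (4.914, 0.619, 0.306), RR gives ψ = 0.678, H_out = 26.381 kJ/mol
  T = 342.1 K: K = (3.558, 0.483, 0.243), RR gives ψ = 0.484, H_out = 18.194 kJ/mol
  T = 332.1 K: K = (2.987, 0.423, 0.215), RR gives ψ = 0.375, H_out = 13.414 kJ/mol
  T = 327.1 K: K = (2.725, 0.394, 0.201), RR gives ψ = 0.313, H_out = 10.667 kJ/mol
  T = 324.6 K: K = (2.601, 0.380, 0.195), RR gives ψ = 0.278, H_out = 9.162 kJ/mol
  T = 323.3 K: K = (2.537, 0.373, 0.191), RR gives ψ = 0.259, H_out = 8.337 kJ/mol
Linear interpolation between T = 323.3 (H_out = 8.337) and T = 324.6 (H_out = 9.162) on hF = 8.442 gives T ≈ 323.5 K, at which ψ = 0.26.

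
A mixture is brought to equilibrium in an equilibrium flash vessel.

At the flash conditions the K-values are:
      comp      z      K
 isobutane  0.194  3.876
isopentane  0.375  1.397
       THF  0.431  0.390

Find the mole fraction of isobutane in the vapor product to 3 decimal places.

Material balance + equilibrium reduce to Σ zᵢ(Kᵢ−1)/(1+V/F(Kᵢ−1)) = 0.
Feasibility: ΣzᵢKᵢ = 1.444, Σzᵢ/Kᵢ = 1.424 — both > 1, two phases present.
Newton iteration, V/F⁰ = 0.65:
  V/F = 0.650: g = -0.1229, g' = -0.673 → V/F = 0.467
  V/F = 0.467: g = -0.0041, g' = -0.648 → V/F = 0.461
Converged at V/F = 0.461.
Compositions from xᵢ = zᵢ/(1+V/F(Kᵢ−1)), yᵢ = Kᵢxᵢ:
  isobutane: x = 0.083, y = 0.323
  isopentane: x = 0.317, y = 0.443
  THF: x = 0.600, y = 0.234

y_isobutane = 0.323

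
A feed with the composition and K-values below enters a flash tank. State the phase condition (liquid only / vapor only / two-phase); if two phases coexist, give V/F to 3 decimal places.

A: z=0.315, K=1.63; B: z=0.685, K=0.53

ΣzᵢKᵢ = 0.877; Σzᵢ/Kᵢ = 1.486.
Since ΣzᵢKᵢ < 1 the mixture is below its bubble point — single liquid phase.

liquid only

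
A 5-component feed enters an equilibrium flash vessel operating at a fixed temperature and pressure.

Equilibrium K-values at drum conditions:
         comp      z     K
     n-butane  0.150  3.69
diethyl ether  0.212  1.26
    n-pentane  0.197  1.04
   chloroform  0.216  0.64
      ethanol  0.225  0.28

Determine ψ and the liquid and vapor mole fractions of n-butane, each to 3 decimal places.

Let ψ = V/F and solve Σ zᵢ(Kᵢ−1)/(1+ψ(Kᵢ−1)) = 0.
Check two-phase: ΣzᵢKᵢ = 1.227 > 1 and Σzᵢ/Kᵢ = 1.539 > 1, so g(0) = 0.227 > 0 and g(1) = -0.539 < 0.
Newton–Raphson from ψ = 0.46:
  ψ = 0.460: g = -0.0981, g' = -0.530 → ψ = 0.275
  ψ = 0.275: g = 0.0030, g' = -0.587 → ψ = 0.280
Converged at ψ = 0.280.
Compositions from xᵢ = zᵢ/(1+ψ(Kᵢ−1)), yᵢ = Kᵢxᵢ:
  n-butane: x = 0.086, y = 0.316
  diethyl ether: x = 0.198, y = 0.249
  n-pentane: x = 0.195, y = 0.203
  chloroform: x = 0.240, y = 0.154
  ethanol: x = 0.282, y = 0.079

ψ = 0.280, x_n-butane = 0.086, y_n-butane = 0.316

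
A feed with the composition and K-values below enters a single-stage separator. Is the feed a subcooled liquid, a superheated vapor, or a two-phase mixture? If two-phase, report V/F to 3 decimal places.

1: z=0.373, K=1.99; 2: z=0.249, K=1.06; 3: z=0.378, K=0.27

two-phase, V/F = 0.200

ΣzᵢKᵢ = 1.108; Σzᵢ/Kᵢ = 1.822.
Both exceed 1, so a two-phase solution exists.
Material balance + equilibrium reduce to Σ zᵢ(Kᵢ−1)/(1+ψ(Kᵢ−1)) = 0.
Newton–Raphson from ψ = 0.53:
  ψ = 0.530: g = -0.1934, g' = -0.694 → ψ = 0.251
  ψ = 0.251: g = -0.0275, g' = -0.537 → ψ = 0.200
Converged at ψ = 0.200.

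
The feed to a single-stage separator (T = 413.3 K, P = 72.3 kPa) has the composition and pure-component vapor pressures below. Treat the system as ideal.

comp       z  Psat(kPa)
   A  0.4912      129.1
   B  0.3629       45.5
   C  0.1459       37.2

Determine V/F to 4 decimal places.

Raoult's law: Kᵢ = Pᵢˢᵃᵗ/P = Pᵢˢᵃᵗ/72.3.
  K_A = 129.1/72.3 = 1.785615, K_B = 45.5/72.3 = 0.629322, K_C = 37.2/72.3 = 0.514523
Newton–Raphson from V/F = 0.37:
  V/F = 0.3700: g = 0.05674, g' = -0.3001 → V/F = 0.5591
  V/F = 0.5591: g = 0.00122, g' = -0.2905 → V/F = 0.5633
Converged at V/F = 0.5633.

V/F = 0.5633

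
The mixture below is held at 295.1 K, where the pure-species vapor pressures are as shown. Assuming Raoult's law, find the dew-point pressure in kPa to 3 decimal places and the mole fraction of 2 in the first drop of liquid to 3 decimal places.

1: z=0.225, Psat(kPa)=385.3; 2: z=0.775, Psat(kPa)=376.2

At the dew point ψ → 1, so Σzᵢ/Kᵢ = 1 with Kᵢ = Pᵢˢᵃᵗ/P ⇒ 1/P = Σzᵢ/Pᵢˢᵃᵗ.
1/P = 0.225/385.3 + 0.775/376.2 = 0.002644 ⇒ P = 378.210 kPa
xᵢ = zᵢP/Pᵢˢᵃᵗ ⇒ x_2 = 0.775·378.210/376.2 = 0.779

Pdew = 378.210 kPa, x_2 = 0.779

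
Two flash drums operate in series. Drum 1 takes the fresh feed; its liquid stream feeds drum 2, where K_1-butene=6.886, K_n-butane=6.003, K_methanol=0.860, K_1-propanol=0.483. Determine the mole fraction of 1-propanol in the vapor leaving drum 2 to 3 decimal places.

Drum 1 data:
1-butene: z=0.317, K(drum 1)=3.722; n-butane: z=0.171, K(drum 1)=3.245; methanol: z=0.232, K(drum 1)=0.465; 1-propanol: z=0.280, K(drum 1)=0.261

Drum 1:
Material balance + equilibrium reduce to Σ zᵢ(Kᵢ−1)/(1+ψ₁(Kᵢ−1)) = 0.
g(0) = ΣzᵢKᵢ − 1 = 0.916 and g(1) = 1 − Σzᵢ/Kᵢ = -0.710, so a root lies in (0, 1).
Newton iteration, ψ₁⁰ = 0.4:
  ψ₁ = 0.400: g = 0.1637, g' = -1.193 → ψ₁ = 0.537
  ψ₁ = 0.537: g = 0.0072, g' = -1.116 → ψ₁ = 0.544
Converged at ψ₁ = 0.544.
Drum-1 compositions:
  1-butene: x = 0.128, y = 0.476
  n-butane: x = 0.077, y = 0.250
  methanol: x = 0.327, y = 0.152
  1-propanol: x = 0.468, y = 0.122
Drum-2 feed = drum-1 liquid: z₂ = (0.1278, 0.0770, 0.3271, 0.4680).
Drum 2:
Rachford–Rice: g(ψ₂) = Σ zᵢ(Kᵢ−1)/(1+ψ₂(Kᵢ−1)) = 0.
Feasibility: ΣzᵢKᵢ = 1.850, Σzᵢ/Kᵢ = 1.381 — both > 1, two phases present.
Newton–Raphson from ψ₂ = 0.5:
  ψ₂ = 0.500: g = -0.0747, g' = -0.677 → ψ₂ = 0.390
  ψ₂ = 0.390: g = 0.0076, g' = -0.833 → ψ₂ = 0.399
Converged at ψ₂ = 0.399.
  1-butene: x = 0.038, y = 0.263
  n-butane: x = 0.026, y = 0.154
  methanol: x = 0.346, y = 0.298
  1-propanol: x = 0.590, y = 0.285

y_1-propanol (drum 2) = 0.285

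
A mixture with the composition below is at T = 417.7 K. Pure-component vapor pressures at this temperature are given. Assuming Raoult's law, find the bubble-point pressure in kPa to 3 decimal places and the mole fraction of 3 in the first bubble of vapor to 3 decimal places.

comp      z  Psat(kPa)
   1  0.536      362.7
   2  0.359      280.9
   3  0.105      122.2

At the bubble point ψ → 0, so ΣzᵢKᵢ = 1 with Kᵢ = Pᵢˢᵃᵗ/P ⇒ P = ΣzᵢPᵢˢᵃᵗ.
P = 0.536·362.7 + 0.359·280.9 + 0.105·122.2 = 308.081 kPa
yᵢ = zᵢPᵢˢᵃᵗ/P ⇒ y_3 = 0.105·122.2/308.081 = 0.042

Pbub = 308.081 kPa, y_3 = 0.042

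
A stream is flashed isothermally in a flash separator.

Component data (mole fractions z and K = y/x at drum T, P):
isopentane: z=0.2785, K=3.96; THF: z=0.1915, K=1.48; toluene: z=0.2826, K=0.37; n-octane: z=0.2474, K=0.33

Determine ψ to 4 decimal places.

ψ = 0.3896

Rachford–Rice: g(ψ) = Σ zᵢ(Kᵢ−1)/(1+ψ(Kᵢ−1)) = 0.
g(0) = ΣzᵢKᵢ − 1 = 0.5725 and g(1) = 1 − Σzᵢ/Kᵢ = -0.7132, so a root lies in (0, 1).
Newton–Raphson from ψ = 0.63:
  ψ = 0.6300: g = -0.22370, g' = -0.9642 → ψ = 0.3980
  ψ = 0.3980: g = -0.00800, g' = -0.9518 → ψ = 0.3896
Converged at ψ = 0.3896.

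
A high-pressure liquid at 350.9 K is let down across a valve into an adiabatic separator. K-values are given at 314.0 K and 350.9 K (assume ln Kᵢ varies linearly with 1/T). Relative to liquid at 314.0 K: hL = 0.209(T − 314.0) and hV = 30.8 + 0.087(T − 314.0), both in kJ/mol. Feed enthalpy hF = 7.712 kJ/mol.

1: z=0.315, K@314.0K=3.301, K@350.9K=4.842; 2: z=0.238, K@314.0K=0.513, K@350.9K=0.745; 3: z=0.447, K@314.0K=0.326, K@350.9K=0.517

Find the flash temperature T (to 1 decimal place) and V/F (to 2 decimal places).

Adiabatic flash: solve Rachford–Rice at each trial T, then check hF = ψ·hV(T) + (1−ψ)·hL(T).
  T = 314.0 K: K = (3.301, 0.513, 0.326), RR gives ψ = 0.218, H_out = 6.710 kJ/mol
  T = 350.9 K: K = (4.842, 0.745, 0.517), RR gives ψ = 0.586, H_out = 23.112 kJ/mol
  T = 332.4 K: K = (4.039, 0.624, 0.416), RR gives ψ = 0.384, H_out = 14.824 kJ/mol
  T = 323.2 K: K = (3.662, 0.568, 0.369), RR gives ψ = 0.300, H_out = 10.833 kJ/mol
  T = 318.6 K: K = (3.479, 0.540, 0.347), RR gives ψ = 0.259, H_out = 8.798 kJ/mol
  T = 316.3 K: K = (3.390, 0.526, 0.337), RR gives ψ = 0.239, H_out = 7.762 kJ/mol
Linear interpolation between T = 314.0 (H_out = 6.710) and T = 316.3 (H_out = 7.762) on hF = 7.712 gives T ≈ 316.2 K, at which ψ = 0.24.

T = 316.2 K, V/F = 0.24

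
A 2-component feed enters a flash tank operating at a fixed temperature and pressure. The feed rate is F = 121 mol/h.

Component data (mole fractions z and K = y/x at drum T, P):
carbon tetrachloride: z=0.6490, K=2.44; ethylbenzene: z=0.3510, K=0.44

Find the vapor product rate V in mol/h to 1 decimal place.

Rachford–Rice: g(V/F) = Σ zᵢ(Kᵢ−1)/(1+V/F(Kᵢ−1)) = 0.
g(0) = ΣzᵢKᵢ − 1 = 0.7380 and g(1) = 1 − Σzᵢ/Kᵢ = -0.0637, so a root lies in (0, 1).
Newton iteration, V/F⁰ = 0.66:
  V/F = 0.6600: g = 0.16736, g' = -0.6308 → V/F = 0.9253
  V/F = 0.9253: g = -0.00729, g' = -0.7215 → V/F = 0.9152
Converged at V/F = 0.9152.
Then V = V/F·F = 0.9152·121 = 110.7 mol/h and L = F − V = 10.3 mol/h.

V = 110.7 mol/h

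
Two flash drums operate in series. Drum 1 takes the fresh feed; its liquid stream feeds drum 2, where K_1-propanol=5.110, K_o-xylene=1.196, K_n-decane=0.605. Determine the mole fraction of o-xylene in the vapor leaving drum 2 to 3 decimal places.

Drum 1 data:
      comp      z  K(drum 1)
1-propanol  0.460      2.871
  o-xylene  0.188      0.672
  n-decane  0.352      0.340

Drum 1:
Rachford–Rice: g(ψ₁) = Σ zᵢ(Kᵢ−1)/(1+ψ₁(Kᵢ−1)) = 0.
Check two-phase: ΣzᵢKᵢ = 1.567 > 1 and Σzᵢ/Kᵢ = 1.475 > 1, so g(0) = 0.567 > 0 and g(1) = -0.475 < 0.
Newton–Raphson from ψ₁ = 0.69:
  ψ₁ = 0.690: g = -0.1306, g' = -0.858 → ψ₁ = 0.538
  ψ₁ = 0.538: g = -0.0059, g' = -0.798 → ψ₁ = 0.530
Converged at ψ₁ = 0.530.
Drum-1 compositions:
  1-propanol: x = 0.231, y = 0.663
  o-xylene: x = 0.228, y = 0.153
  n-decane: x = 0.542, y = 0.184
Drum-2 feed = drum-1 liquid: z₂ = (0.2309, 0.2276, 0.5415).
Drum 2:
Rachford–Rice: g(ψ₂) = Σ zᵢ(Kᵢ−1)/(1+ψ₂(Kᵢ−1)) = 0.
Feasibility: ΣzᵢKᵢ = 1.780, Σzᵢ/Kᵢ = 1.131 — both > 1, two phases present.
Newton iteration, ψ₂⁰ = 0.46:
  ψ₂ = 0.460: g = 0.1079, g' = -0.600 → ψ₂ = 0.640
  ψ₂ = 0.640: g = 0.0150, g' = -0.454 → ψ₂ = 0.673
Converged at ψ₂ = 0.673.
  1-propanol: x = 0.061, y = 0.313
  o-xylene: x = 0.201, y = 0.240
  n-decane: x = 0.738, y = 0.446

y_o-xylene (drum 2) = 0.240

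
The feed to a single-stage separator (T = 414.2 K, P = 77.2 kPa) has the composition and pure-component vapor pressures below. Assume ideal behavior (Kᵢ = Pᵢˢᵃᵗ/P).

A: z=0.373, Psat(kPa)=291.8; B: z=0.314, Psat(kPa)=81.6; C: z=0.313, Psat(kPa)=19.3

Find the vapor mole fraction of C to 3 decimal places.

y_C = 0.138

Raoult's law: Kᵢ = Pᵢˢᵃᵗ/P = Pᵢˢᵃᵗ/77.2.
  K_A = 291.8/77.2 = 3.77979, K_B = 81.6/77.2 = 1.05699, K_C = 19.3/77.2 = 0.25000
Material balance + equilibrium reduce to Σ zᵢ(Kᵢ−1)/(1+ψ(Kᵢ−1)) = 0.
Check two-phase: ΣzᵢKᵢ = 1.820 > 1 and Σzᵢ/Kᵢ = 1.648 > 1, so g(0) = 0.820 > 0 and g(1) = -0.648 < 0.
Newton–Raphson from ψ = 0.5:
  ψ = 0.500: g = 0.0757, g' = -0.956 → ψ = 0.579
Converged at ψ = 0.579.
Compositions from xᵢ = zᵢ/(1+ψ(Kᵢ−1)), yᵢ = Kᵢxᵢ:
  A: x = 0.143, y = 0.540
  B: x = 0.304, y = 0.321
  C: x = 0.553, y = 0.138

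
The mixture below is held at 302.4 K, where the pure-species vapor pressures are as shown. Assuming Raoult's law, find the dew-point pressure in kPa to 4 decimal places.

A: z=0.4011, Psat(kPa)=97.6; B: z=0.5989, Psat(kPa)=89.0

At the dew point ψ → 1, so Σzᵢ/Kᵢ = 1 with Kᵢ = Pᵢˢᵃᵗ/P ⇒ 1/P = Σzᵢ/Pᵢˢᵃᵗ.
1/P = 0.4011/97.6 + 0.5989/89.0 = 0.0108388 ⇒ P = 92.2608 kPa

Pdew = 92.2608 kPa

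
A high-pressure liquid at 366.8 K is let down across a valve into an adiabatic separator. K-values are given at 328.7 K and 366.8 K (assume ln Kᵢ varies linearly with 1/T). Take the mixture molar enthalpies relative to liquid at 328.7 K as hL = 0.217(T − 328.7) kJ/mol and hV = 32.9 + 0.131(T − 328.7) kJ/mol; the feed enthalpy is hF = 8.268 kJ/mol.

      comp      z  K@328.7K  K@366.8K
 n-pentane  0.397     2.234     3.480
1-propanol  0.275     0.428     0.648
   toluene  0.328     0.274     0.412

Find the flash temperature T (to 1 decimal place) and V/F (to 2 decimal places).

Adiabatic flash: solve Rachford–Rice at each trial T, then check hF = ψ·hV(T) + (1−ψ)·hL(T).
  T = 328.7 K: K = (2.234, 0.428, 0.274), RR gives ψ = 0.116, H_out = 3.818 kJ/mol
  T = 366.8 K: K = (3.480, 0.648, 0.412), RR gives ψ = 0.566, H_out = 25.020 kJ/mol
  T = 347.8 K: K = (2.824, 0.533, 0.340), RR gives ψ = 0.358, H_out = 15.348 kJ/mol
  T = 338.2 K: K = (2.518, 0.479, 0.306), RR gives ψ = 0.246, H_out = 9.953 kJ/mol
  T = 333.4 K: K = (2.373, 0.453, 0.290), RR gives ψ = 0.184, H_out = 6.985 kJ/mol
  T = 335.8 K: K = (2.445, 0.466, 0.298), RR gives ψ = 0.215, H_out = 8.497 kJ/mol
Linear interpolation between T = 333.4 (H_out = 6.985) and T = 335.8 (H_out = 8.497) on hF = 8.268 gives T ≈ 335.4 K, at which ψ = 0.21.

T = 335.4 K, V/F = 0.21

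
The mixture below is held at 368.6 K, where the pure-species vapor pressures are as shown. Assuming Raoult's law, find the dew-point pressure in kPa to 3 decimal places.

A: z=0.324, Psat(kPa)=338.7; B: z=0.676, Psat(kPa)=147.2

At the dew point ψ → 1, so Σzᵢ/Kᵢ = 1 with Kᵢ = Pᵢˢᵃᵗ/P ⇒ 1/P = Σzᵢ/Pᵢˢᵃᵗ.
1/P = 0.324/338.7 + 0.676/147.2 = 0.005549 ⇒ P = 180.213 kPa

Pdew = 180.213 kPa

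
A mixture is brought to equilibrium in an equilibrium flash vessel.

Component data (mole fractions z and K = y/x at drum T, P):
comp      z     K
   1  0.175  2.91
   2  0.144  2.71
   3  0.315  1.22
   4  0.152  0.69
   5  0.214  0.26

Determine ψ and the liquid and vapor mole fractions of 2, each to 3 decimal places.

ψ = 0.594, x_2 = 0.071, y_2 = 0.194

Material balance + equilibrium reduce to Σ zᵢ(Kᵢ−1)/(1+ψ(Kᵢ−1)) = 0.
Check two-phase: ΣzᵢKᵢ = 1.444 > 1 and Σzᵢ/Kᵢ = 1.415 > 1, so g(0) = 0.444 > 0 and g(1) = -0.415 < 0.
Iterate (Newton) starting at ψ = 0.53:
  ψ = 0.530: g = 0.0404, g' = -0.624 → ψ = 0.595
  ψ = 0.595: g = -0.0008, g' = -0.651 → ψ = 0.594
Converged at ψ = 0.594.
Compositions from xᵢ = zᵢ/(1+ψ(Kᵢ−1)), yᵢ = Kᵢxᵢ:
  1: x = 0.082, y = 0.239
  2: x = 0.071, y = 0.194
  3: x = 0.279, y = 0.340
  4: x = 0.186, y = 0.129
  5: x = 0.382, y = 0.099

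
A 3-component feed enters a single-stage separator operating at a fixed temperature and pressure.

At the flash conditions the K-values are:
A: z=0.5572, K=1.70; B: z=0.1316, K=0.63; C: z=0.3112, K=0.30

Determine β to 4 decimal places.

β = 0.2819

Rachford–Rice: g(β) = Σ zᵢ(Kᵢ−1)/(1+β(Kᵢ−1)) = 0.
g(0) = ΣzᵢKᵢ − 1 = 0.1235 and g(1) = 1 − Σzᵢ/Kᵢ = -0.5740, so a root lies in (0, 1).
Newton–Raphson from β = 0.5:
  β = 0.5000: g = -0.10596, g' = -0.5379 → β = 0.3030
  β = 0.3030: g = -0.00953, g' = -0.4543 → β = 0.2820
  β = 0.2820: g = -0.00005, g' = -0.4496 → β = 0.2819
Converged at β = 0.2819.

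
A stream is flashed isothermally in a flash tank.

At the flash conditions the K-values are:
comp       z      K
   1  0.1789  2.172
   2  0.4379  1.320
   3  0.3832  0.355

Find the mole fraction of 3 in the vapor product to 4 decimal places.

Newton–Raphson from β = 0.32:
  β = 0.3200: g = -0.03185, g' = -0.4200 → β = 0.2442
  β = 0.2442: g = -0.00037, g' = -0.4117 → β = 0.2433
Converged at β = 0.2433.
Compositions from xᵢ = zᵢ/(1+β(Kᵢ−1)), yᵢ = Kᵢxᵢ:
  1: x = 0.1392, y = 0.3024
  2: x = 0.4063, y = 0.5363
  3: x = 0.4545, y = 0.1614

y_3 = 0.1614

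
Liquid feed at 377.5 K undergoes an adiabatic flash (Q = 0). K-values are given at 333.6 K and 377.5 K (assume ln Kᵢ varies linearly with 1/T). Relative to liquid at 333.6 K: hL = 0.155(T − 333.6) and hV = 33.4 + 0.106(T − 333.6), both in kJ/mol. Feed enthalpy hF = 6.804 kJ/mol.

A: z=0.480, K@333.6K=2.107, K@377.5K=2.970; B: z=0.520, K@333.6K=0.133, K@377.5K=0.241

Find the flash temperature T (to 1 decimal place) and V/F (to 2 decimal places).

T = 343.0 K, V/F = 0.16

Adiabatic flash: solve Rachford–Rice at each trial T, then check hF = ψ·hV(T) + (1−ψ)·hL(T).
  T = 333.6 K: K = (2.107, 0.133), RR gives ψ = 0.084, H_out = 2.802 kJ/mol
  T = 377.5 K: K = (2.970, 0.241), RR gives ψ = 0.368, H_out = 18.318 kJ/mol
  T = 355.6 K: K = (2.529, 0.182), RR gives ψ = 0.247, H_out = 11.396 kJ/mol
  T = 344.6 K: K = (2.315, 0.157), RR gives ψ = 0.174, H_out = 7.414 kJ/mol
  T = 339.1 K: K = (2.210, 0.144), RR gives ψ = 0.131, H_out = 5.207 kJ/mol
  T = 341.9 K: K = (2.264, 0.151), RR gives ψ = 0.154, H_out = 6.352 kJ/mol
  T = 343.2 K: K = (2.288, 0.153), RR gives ψ = 0.163, H_out = 6.868 kJ/mol
Linear interpolation between T = 341.9 (H_out = 6.352) and T = 343.2 (H_out = 6.868) on hF = 6.804 gives T ≈ 343.0 K, at which ψ = 0.16.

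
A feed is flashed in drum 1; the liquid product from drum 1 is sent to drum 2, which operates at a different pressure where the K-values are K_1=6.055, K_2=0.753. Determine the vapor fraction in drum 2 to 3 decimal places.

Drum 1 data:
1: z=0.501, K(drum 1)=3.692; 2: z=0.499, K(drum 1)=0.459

V/F (drum 2) = 0.513

Drum 1:
Let ψ₁ = V/F and solve Σ zᵢ(Kᵢ−1)/(1+ψ₁(Kᵢ−1)) = 0.
g(0) = ΣzᵢKᵢ − 1 = 1.079 and g(1) = 1 − Σzᵢ/Kᵢ = -0.223, so a root lies in (0, 1).
Binary case is linear: z₁(K₁−1)(1+ψ₁(K₂−1)) + z₂(K₂−1)(1+ψ₁(K₁−1)) = 0
⇒ ψ₁ = [z₁(K₁−1)+z₂(K₂−1)] / [−(K₁−1)(K₂−1)] = 1.0787/1.4564 = 0.741
Drum-1 compositions:
  1: x = 0.167, y = 0.618
  2: x = 0.833, y = 0.382
Drum-2 feed = drum-1 liquid: z₂ = (0.1673, 0.8327).
Drum 2:
Binary case is linear: z₁(K₁−1)(1+ψ₂(K₂−1)) + z₂(K₂−1)(1+ψ₂(K₁−1)) = 0
⇒ ψ₂ = [z₁(K₁−1)+z₂(K₂−1)] / [−(K₁−1)(K₂−1)] = 0.6402/1.2486 = 0.513
  1: x = 0.047, y = 0.282
  2: x = 0.953, y = 0.718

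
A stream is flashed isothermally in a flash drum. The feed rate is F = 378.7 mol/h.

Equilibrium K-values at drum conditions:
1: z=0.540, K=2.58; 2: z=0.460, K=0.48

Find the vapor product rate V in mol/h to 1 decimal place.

V = 283.0 mol/h

Binary case is linear: z₁(K₁−1)(1+ψ(K₂−1)) + z₂(K₂−1)(1+ψ(K₁−1)) = 0
⇒ ψ = [z₁(K₁−1)+z₂(K₂−1)] / [−(K₁−1)(K₂−1)] = 0.6140/0.8216 = 0.747
Then V = ψ·F = 0.7473·378.7 = 283.0 mol/h and L = F − V = 95.7 mol/h.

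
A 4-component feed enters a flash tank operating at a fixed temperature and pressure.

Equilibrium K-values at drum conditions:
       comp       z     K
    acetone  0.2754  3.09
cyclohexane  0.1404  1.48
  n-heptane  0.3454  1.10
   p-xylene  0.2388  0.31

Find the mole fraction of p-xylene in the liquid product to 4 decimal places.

Material balance + equilibrium reduce to Σ zᵢ(Kᵢ−1)/(1+β(Kᵢ−1)) = 0.
Feasibility: ΣzᵢKᵢ = 1.5127, Σzᵢ/Kᵢ = 1.2683 — both > 1, two phases present.
Newton–Raphson from β = 0.5:
  β = 0.5000: g = 0.11714, g' = -0.5768 → β = 0.7031
  β = 0.7031: g = -0.00428, g' = -0.6472 → β = 0.6965
  β = 0.6965: g = -0.00002, g' = -0.6421 → β = 0.6964
Converged at β = 0.6964.
Compositions from xᵢ = zᵢ/(1+β(Kᵢ−1)), yᵢ = Kᵢxᵢ:
  acetone: x = 0.1122, y = 0.3466
  cyclohexane: x = 0.1052, y = 0.1557
  n-heptane: x = 0.3229, y = 0.3552
  p-xylene: x = 0.4597, y = 0.1425

x_p-xylene = 0.4597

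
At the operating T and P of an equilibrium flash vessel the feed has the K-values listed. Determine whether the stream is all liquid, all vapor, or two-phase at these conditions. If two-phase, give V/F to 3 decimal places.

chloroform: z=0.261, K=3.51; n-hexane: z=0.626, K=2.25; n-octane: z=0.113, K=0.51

all vapor

ΣzᵢKᵢ = 2.382; Σzᵢ/Kᵢ = 0.574.
Since Σzᵢ/Kᵢ < 1 the mixture is above its dew point — single vapor phase.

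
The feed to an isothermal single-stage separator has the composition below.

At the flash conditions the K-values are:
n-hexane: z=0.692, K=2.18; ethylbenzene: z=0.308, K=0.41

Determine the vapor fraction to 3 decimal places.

Material balance + equilibrium reduce to Σ zᵢ(Kᵢ−1)/(1+ψ(Kᵢ−1)) = 0.
Feasibility: ΣzᵢKᵢ = 1.635, Σzᵢ/Kᵢ = 1.069 — both > 1, two phases present.
Binary case is linear: z₁(K₁−1)(1+ψ(K₂−1)) + z₂(K₂−1)(1+ψ(K₁−1)) = 0
⇒ ψ = [z₁(K₁−1)+z₂(K₂−1)] / [−(K₁−1)(K₂−1)] = 0.6348/0.6962 = 0.912

ψ = 0.912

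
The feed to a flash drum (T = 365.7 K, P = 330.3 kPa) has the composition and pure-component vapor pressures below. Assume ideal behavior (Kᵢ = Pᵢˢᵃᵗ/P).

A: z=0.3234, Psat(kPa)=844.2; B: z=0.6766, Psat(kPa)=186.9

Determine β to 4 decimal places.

Raoult's law: Kᵢ = Pᵢˢᵃᵗ/P = Pᵢˢᵃᵗ/330.3.
  K_A = 844.2/330.3 = 2.555858, K_B = 186.9/330.3 = 0.565849
Rachford–Rice: g(β) = Σ zᵢ(Kᵢ−1)/(1+β(Kᵢ−1)) = 0.
Check two-phase: ΣzᵢKᵢ = 1.2094 > 1 and Σzᵢ/Kᵢ = 1.3223 > 1, so g(0) = 0.2094 > 0 and g(1) = -0.3223 < 0.
Binary case is linear: z₁(K₁−1)(1+β(K₂−1)) + z₂(K₂−1)(1+β(K₁−1)) = 0
⇒ β = [z₁(K₁−1)+z₂(K₂−1)] / [−(K₁−1)(K₂−1)] = 0.20942/0.67548 = 0.3100

β = 0.3100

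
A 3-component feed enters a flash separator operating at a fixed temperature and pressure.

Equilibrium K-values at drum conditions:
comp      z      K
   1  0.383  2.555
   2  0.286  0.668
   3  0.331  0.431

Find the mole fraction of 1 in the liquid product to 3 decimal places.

x_1 = 0.231

Material balance + equilibrium reduce to Σ zᵢ(Kᵢ−1)/(1+ψ(Kᵢ−1)) = 0.
Feasibility: ΣzᵢKᵢ = 1.312, Σzᵢ/Kᵢ = 1.346 — both > 1, two phases present.
Newton iteration, ψ⁰ = 0.3:
  ψ = 0.300: g = 0.0736, g' = -0.625 → ψ = 0.418
  ψ = 0.418: g = 0.0038, g' = -0.567 → ψ = 0.424
Converged at ψ = 0.424.
Compositions from xᵢ = zᵢ/(1+ψ(Kᵢ−1)), yᵢ = Kᵢxᵢ:
  1: x = 0.231, y = 0.590
  2: x = 0.333, y = 0.222
  3: x = 0.436, y = 0.188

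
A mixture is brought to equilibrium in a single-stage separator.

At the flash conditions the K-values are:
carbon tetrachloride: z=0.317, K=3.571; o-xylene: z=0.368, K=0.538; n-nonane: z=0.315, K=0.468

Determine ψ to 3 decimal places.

ψ = 0.375

Let ψ = V/F and solve Σ zᵢ(Kᵢ−1)/(1+ψ(Kᵢ−1)) = 0.
Check two-phase: ΣzᵢKᵢ = 1.477 > 1 and Σzᵢ/Kᵢ = 1.446 > 1, so g(0) = 0.477 > 0 and g(1) = -0.446 < 0.
Iterate (Newton) starting at ψ = 0.65:
  ψ = 0.650: g = -0.1940, g' = -0.662 → ψ = 0.357
  ψ = 0.357: g = 0.0144, g' = -0.818 → ψ = 0.375
Converged at ψ = 0.375.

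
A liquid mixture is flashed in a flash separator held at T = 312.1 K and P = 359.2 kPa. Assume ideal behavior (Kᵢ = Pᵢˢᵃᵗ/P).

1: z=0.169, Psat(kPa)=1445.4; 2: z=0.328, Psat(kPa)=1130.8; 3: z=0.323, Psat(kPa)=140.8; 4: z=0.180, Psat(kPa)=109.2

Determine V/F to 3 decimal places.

V/F = 0.566

Raoult's law: Kᵢ = Pᵢˢᵃᵗ/P = Pᵢˢᵃᵗ/359.2.
  K_1 = 1445.4/359.2 = 4.02394, K_2 = 1130.8/359.2 = 3.14811, K_3 = 140.8/359.2 = 0.39198, K_4 = 109.2/359.2 = 0.30401
Newton iteration, V/F⁰ = 0.5:
  V/F = 0.500: g = 0.0688, g' = -1.048 → V/F = 0.566
Converged at V/F = 0.566.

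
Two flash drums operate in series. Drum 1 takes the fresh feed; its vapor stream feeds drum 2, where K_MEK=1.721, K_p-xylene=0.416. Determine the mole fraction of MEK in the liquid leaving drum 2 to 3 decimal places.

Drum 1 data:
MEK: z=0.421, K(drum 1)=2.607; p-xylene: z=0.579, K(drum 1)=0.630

Drum 1:
Material balance + equilibrium reduce to Σ zᵢ(Kᵢ−1)/(1+ψ₁(Kᵢ−1)) = 0.
g(0) = ΣzᵢKᵢ − 1 = 0.462 and g(1) = 1 − Σzᵢ/Kᵢ = -0.081, so a root lies in (0, 1).
Iterate (Newton) starting at ψ₁ = 0.5:
  ψ₁ = 0.500: g = 0.1123, g' = -0.454 → ψ₁ = 0.748
  ψ₁ = 0.748: g = 0.0112, g' = -0.376 → ψ₁ = 0.777
  ψ₁ = 0.777: g = 0.0001, g' = -0.371 → ψ₁ = 0.778
Converged at ψ₁ = 0.778.
Drum-1 compositions:
  MEK: x = 0.187, y = 0.488
  p-xylene: x = 0.813, y = 0.512
Drum-2 feed = drum-1 vapor: z₂ = (0.4879, 0.5121).
Drum 2:
Rachford–Rice: g(ψ₂) = Σ zᵢ(Kᵢ−1)/(1+ψ₂(Kᵢ−1)) = 0.
Feasibility: ΣzᵢKᵢ = 1.053, Σzᵢ/Kᵢ = 1.514 — both > 1, two phases present.
Binary case is linear: z₁(K₁−1)(1+ψ₂(K₂−1)) + z₂(K₂−1)(1+ψ₂(K₁−1)) = 0
⇒ ψ₂ = [z₁(K₁−1)+z₂(K₂−1)] / [−(K₁−1)(K₂−1)] = 0.0527/0.4211 = 0.125
  MEK: x = 0.448, y = 0.770
  p-xylene: x = 0.552, y = 0.230

x_MEK (drum 2) = 0.448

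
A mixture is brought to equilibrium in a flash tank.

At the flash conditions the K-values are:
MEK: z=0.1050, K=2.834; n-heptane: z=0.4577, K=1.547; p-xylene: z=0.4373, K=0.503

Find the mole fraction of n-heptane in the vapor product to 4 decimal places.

Let β = V/F and solve Σ zᵢ(Kᵢ−1)/(1+β(Kᵢ−1)) = 0.
g(0) = ΣzᵢKᵢ − 1 = 0.2256 and g(1) = 1 − Σzᵢ/Kᵢ = -0.2023, so a root lies in (0, 1).
Newton–Raphson from β = 0.63:
  β = 0.6300: g = -0.04087, g' = -0.3807 → β = 0.5226
  β = 0.5226: g = -0.00058, g' = -0.3720 → β = 0.5211
Converged at β = 0.5211.
Compositions from xᵢ = zᵢ/(1+β(Kᵢ−1)), yᵢ = Kᵢxᵢ:
  MEK: x = 0.0537, y = 0.1522
  n-heptane: x = 0.3562, y = 0.5510
  p-xylene: x = 0.5901, y = 0.2968

y_n-heptane = 0.5510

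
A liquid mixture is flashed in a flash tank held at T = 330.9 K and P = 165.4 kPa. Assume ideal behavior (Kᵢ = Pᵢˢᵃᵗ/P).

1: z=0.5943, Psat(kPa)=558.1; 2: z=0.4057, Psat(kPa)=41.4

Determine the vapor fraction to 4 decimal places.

Raoult's law: Kᵢ = Pᵢˢᵃᵗ/P = Pᵢˢᵃᵗ/165.4.
  K_1 = 558.1/165.4 = 3.374244, K_2 = 41.4/165.4 = 0.250302
Binary case is linear: z₁(K₁−1)(1+ψ(K₂−1)) + z₂(K₂−1)(1+ψ(K₁−1)) = 0
⇒ ψ = [z₁(K₁−1)+z₂(K₂−1)] / [−(K₁−1)(K₂−1)] = 1.10686/1.77997 = 0.6218

ψ = 0.6218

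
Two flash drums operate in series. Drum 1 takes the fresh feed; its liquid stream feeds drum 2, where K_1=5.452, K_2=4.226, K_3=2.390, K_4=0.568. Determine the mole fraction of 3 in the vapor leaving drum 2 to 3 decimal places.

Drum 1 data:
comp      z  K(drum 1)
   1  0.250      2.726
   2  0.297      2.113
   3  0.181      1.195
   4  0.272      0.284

y_3 (drum 2) = 0.182

Drum 1:
Let ψ₁ = V/F and solve Σ zᵢ(Kᵢ−1)/(1+ψ₁(Kᵢ−1)) = 0.
Check two-phase: ΣzᵢKᵢ = 1.603 > 1 and Σzᵢ/Kᵢ = 1.341 > 1, so g(0) = 0.603 > 0 and g(1) = -0.341 < 0.
Iterate (Newton) starting at ψ₁ = 0.5:
  ψ₁ = 0.500: g = 0.1728, g' = -0.710 → ψ₁ = 0.743
  ψ₁ = 0.743: g = -0.0155, g' = -0.895 → ψ₁ = 0.726
Converged at ψ₁ = 0.726.
Drum-1 compositions:
  1: x = 0.111, y = 0.303
  2: x = 0.164, y = 0.347
  3: x = 0.159, y = 0.189
  4: x = 0.566, y = 0.161
Drum-2 feed = drum-1 liquid: z₂ = (0.1110, 0.1643, 0.1586, 0.5661).
Drum 2:
Newton iteration, ψ₂⁰ = 0.5:
  ψ₂ = 0.500: g = 0.1741, g' = -0.740 → ψ₂ = 0.735
  ψ₂ = 0.735: g = 0.0235, g' = -0.573 → ψ₂ = 0.776
  ψ₂ = 0.776: g = 0.0003, g' = -0.560 → ψ₂ = 0.777
Converged at ψ₂ = 0.777.
  1: x = 0.025, y = 0.136
  2: x = 0.047, y = 0.198
  3: x = 0.076, y = 0.182
  4: x = 0.852, y = 0.484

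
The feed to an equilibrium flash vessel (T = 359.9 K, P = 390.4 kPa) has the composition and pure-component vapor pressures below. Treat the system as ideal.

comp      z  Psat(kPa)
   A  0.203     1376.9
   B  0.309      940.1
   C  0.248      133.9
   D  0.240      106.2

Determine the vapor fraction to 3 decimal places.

ψ = 0.465

Raoult's law: Kᵢ = Pᵢˢᵃᵗ/P = Pᵢˢᵃᵗ/390.4.
  K_A = 1376.9/390.4 = 3.52690, K_B = 940.1/390.4 = 2.40804, K_C = 133.9/390.4 = 0.34298, K_D = 106.2/390.4 = 0.27203
Newton–Raphson from ψ = 0.38:
  ψ = 0.380: g = 0.0864, g' = -1.031 → ψ = 0.464
  ψ = 0.464: g = 0.0012, g' = -1.010 → ψ = 0.465
Converged at ψ = 0.465.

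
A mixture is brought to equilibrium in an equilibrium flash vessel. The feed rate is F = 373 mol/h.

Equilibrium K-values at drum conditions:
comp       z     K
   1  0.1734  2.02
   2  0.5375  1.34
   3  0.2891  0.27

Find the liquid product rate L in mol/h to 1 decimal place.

Rachford–Rice: g(ψ) = Σ zᵢ(Kᵢ−1)/(1+ψ(Kᵢ−1)) = 0.
g(0) = ΣzᵢKᵢ − 1 = 0.1486 and g(1) = 1 − Σzᵢ/Kᵢ = -0.5577, so a root lies in (0, 1).
Iterate (Newton) starting at ψ = 0.63:
  ψ = 0.6300: g = -0.13256, g' = -0.6371 → ψ = 0.4219
  ψ = 0.4219: g = -0.02151, g' = -0.4574 → ψ = 0.3749
  ψ = 0.3749: g = -0.00054, g' = -0.4353 → ψ = 0.3737
Converged at ψ = 0.3737.
Then V = ψ·F = 0.3737·373 = 139.4 mol/h and L = F − V = 233.6 mol/h.

L = 233.6 mol/h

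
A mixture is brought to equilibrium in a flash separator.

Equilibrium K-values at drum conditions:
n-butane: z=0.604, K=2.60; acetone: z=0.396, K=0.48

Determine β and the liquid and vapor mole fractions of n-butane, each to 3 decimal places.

Let β = V/F and solve Σ zᵢ(Kᵢ−1)/(1+β(Kᵢ−1)) = 0.
g(0) = ΣzᵢKᵢ − 1 = 0.760 and g(1) = 1 − Σzᵢ/Kᵢ = -0.057, so a root lies in (0, 1).
Binary case is linear: z₁(K₁−1)(1+β(K₂−1)) + z₂(K₂−1)(1+β(K₁−1)) = 0
⇒ β = [z₁(K₁−1)+z₂(K₂−1)] / [−(K₁−1)(K₂−1)] = 0.7605/0.8320 = 0.914
Compositions from xᵢ = zᵢ/(1+β(Kᵢ−1)), yᵢ = Kᵢxᵢ:
  n-butane: x = 0.245, y = 0.638
  acetone: x = 0.755, y = 0.362

β = 0.914, x_n-butane = 0.245, y_n-butane = 0.638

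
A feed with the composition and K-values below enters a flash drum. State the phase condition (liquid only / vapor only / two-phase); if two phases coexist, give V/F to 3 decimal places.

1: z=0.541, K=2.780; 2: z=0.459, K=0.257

two-phase, V/F = 0.470

ΣzᵢKᵢ = 1.622; Σzᵢ/Kᵢ = 1.981.
Both exceed 1, so a two-phase solution exists.
Rachford–Rice: g(ψ) = Σ zᵢ(Kᵢ−1)/(1+ψ(Kᵢ−1)) = 0.
Binary case is linear: z₁(K₁−1)(1+ψ(K₂−1)) + z₂(K₂−1)(1+ψ(K₁−1)) = 0
⇒ ψ = [z₁(K₁−1)+z₂(K₂−1)] / [−(K₁−1)(K₂−1)] = 0.6219/1.3225 = 0.470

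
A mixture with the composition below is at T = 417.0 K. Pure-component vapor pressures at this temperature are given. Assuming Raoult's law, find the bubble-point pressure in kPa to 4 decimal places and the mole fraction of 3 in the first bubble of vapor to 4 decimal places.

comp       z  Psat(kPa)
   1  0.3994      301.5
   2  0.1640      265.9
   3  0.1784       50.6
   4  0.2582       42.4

Pbub = 184.0014 kPa, y_3 = 0.0491

At the bubble point ψ → 0, so ΣzᵢKᵢ = 1 with Kᵢ = Pᵢˢᵃᵗ/P ⇒ P = ΣzᵢPᵢˢᵃᵗ.
P = 0.3994·301.5 + 0.1640·265.9 + 0.1784·50.6 + 0.2582·42.4 = 184.0014 kPa
yᵢ = zᵢPᵢˢᵃᵗ/P ⇒ y_3 = 0.1784·50.6/184.0014 = 0.0491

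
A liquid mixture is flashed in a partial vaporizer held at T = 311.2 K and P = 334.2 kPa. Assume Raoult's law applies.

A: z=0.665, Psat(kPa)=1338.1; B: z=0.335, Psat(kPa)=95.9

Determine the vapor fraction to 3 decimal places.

ψ = 0.821

Raoult's law: Kᵢ = Pᵢˢᵃᵗ/P = Pᵢˢᵃᵗ/334.2.
  K_A = 1338.1/334.2 = 4.00389, K_B = 95.9/334.2 = 0.28695
Binary case is linear: z₁(K₁−1)(1+ψ(K₂−1)) + z₂(K₂−1)(1+ψ(K₁−1)) = 0
⇒ ψ = [z₁(K₁−1)+z₂(K₂−1)] / [−(K₁−1)(K₂−1)] = 1.7587/2.1419 = 0.821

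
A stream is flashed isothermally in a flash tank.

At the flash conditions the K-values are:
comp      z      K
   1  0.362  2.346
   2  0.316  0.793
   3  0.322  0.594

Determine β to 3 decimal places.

Newton–Raphson from β = 0.5:
  β = 0.500: g = 0.0543, g' = -0.335 → β = 0.662
  β = 0.662: g = 0.0031, g' = -0.301 → β = 0.672
Converged at β = 0.672.

β = 0.672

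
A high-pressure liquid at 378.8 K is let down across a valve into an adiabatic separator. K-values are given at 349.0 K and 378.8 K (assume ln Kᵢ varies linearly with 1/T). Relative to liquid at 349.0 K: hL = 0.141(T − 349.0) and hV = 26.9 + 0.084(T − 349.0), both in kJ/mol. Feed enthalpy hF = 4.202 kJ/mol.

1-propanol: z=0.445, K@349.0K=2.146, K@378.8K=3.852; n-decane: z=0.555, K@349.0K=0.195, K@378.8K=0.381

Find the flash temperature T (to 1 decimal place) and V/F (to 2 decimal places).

T = 352.4 K, V/F = 0.14

Adiabatic flash: solve Rachford–Rice at each trial T, then check hF = ψ·hV(T) + (1−ψ)·hL(T).
  T = 349.0 K: K = (2.146, 0.195), RR gives ψ = 0.069, H_out = 1.843 kJ/mol
  T = 378.8 K: K = (3.852, 0.381), RR gives ψ = 0.524, H_out = 17.415 kJ/mol
  T = 363.9 K: K = (2.910, 0.276), RR gives ψ = 0.324, H_out = 10.550 kJ/mol
  T = 356.4 K: K = (2.504, 0.233), RR gives ψ = 0.211, H_out = 6.631 kJ/mol
  T = 352.7 K: K = (2.320, 0.213), RR gives ψ = 0.145, H_out = 4.396 kJ/mol
  T = 350.9 K: K = (2.234, 0.204), RR gives ψ = 0.109, H_out = 3.201 kJ/mol
Linear interpolation between T = 350.9 (H_out = 3.201) and T = 352.7 (H_out = 4.396) on hF = 4.202 gives T ≈ 352.4 K, at which ψ = 0.14.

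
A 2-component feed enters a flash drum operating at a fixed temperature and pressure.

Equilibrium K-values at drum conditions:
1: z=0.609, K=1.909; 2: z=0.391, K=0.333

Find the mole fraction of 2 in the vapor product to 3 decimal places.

Material balance + equilibrium reduce to Σ zᵢ(Kᵢ−1)/(1+β(Kᵢ−1)) = 0.
g(0) = ΣzᵢKᵢ − 1 = 0.293 and g(1) = 1 − Σzᵢ/Kᵢ = -0.493, so a root lies in (0, 1).
Binary case is linear: z₁(K₁−1)(1+β(K₂−1)) + z₂(K₂−1)(1+β(K₁−1)) = 0
⇒ β = [z₁(K₁−1)+z₂(K₂−1)] / [−(K₁−1)(K₂−1)] = 0.2928/0.6063 = 0.483
Compositions from xᵢ = zᵢ/(1+β(Kᵢ−1)), yᵢ = Kᵢxᵢ:
  1: x = 0.423, y = 0.808
  2: x = 0.577, y = 0.192

y_2 = 0.192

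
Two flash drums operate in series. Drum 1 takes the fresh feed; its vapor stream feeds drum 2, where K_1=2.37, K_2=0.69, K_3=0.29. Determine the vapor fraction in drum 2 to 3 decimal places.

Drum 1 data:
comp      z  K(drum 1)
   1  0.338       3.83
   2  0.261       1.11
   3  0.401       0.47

Drum 1:
Newton iteration, ψ₁⁰ = 0.33:
  ψ₁ = 0.330: g = 0.2647, g' = -0.892 → ψ₁ = 0.627
  ψ₁ = 0.627: g = 0.0535, g' = -0.607 → ψ₁ = 0.715
  ψ₁ = 0.715: g = 0.0009, g' = -0.591 → ψ₁ = 0.716
Converged at ψ₁ = 0.716.
Drum-1 compositions:
  1: x = 0.112, y = 0.428
  2: x = 0.242, y = 0.269
  3: x = 0.646, y = 0.304
Drum-2 feed = drum-1 vapor: z₂ = (0.4276, 0.2685, 0.3038).
Drum 2:
Iterate (Newton) starting at ψ₂ = 0.41:
  ψ₂ = 0.410: g = -0.0245, g' = -0.668 → ψ₂ = 0.373
Converged at ψ₂ = 0.373.
  1: x = 0.283, y = 0.671
  2: x = 0.304, y = 0.210
  3: x = 0.413, y = 0.120

V/F (drum 2) = 0.373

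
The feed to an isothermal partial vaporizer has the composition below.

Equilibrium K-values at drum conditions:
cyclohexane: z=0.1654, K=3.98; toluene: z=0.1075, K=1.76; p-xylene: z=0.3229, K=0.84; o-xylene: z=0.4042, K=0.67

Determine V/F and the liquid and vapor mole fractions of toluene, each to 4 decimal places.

V/F = 0.6324, x_toluene = 0.0726, y_toluene = 0.1278

Material balance + equilibrium reduce to Σ zᵢ(Kᵢ−1)/(1+V/F(Kᵢ−1)) = 0.
g(0) = ΣzᵢKᵢ − 1 = 0.3895 and g(1) = 1 − Σzᵢ/Kᵢ = -0.0903, so a root lies in (0, 1).
Iterate (Newton) starting at V/F = 0.5:
  V/F = 0.5000: g = 0.04125, g' = -0.3424 → V/F = 0.6205
  V/F = 0.6205: g = 0.00344, g' = -0.2894 → V/F = 0.6323
  V/F = 0.6323: g = 0.00002, g' = -0.2854 → V/F = 0.6324
Converged at V/F = 0.6324.
Compositions from xᵢ = zᵢ/(1+V/F(Kᵢ−1)), yᵢ = Kᵢxᵢ:
  cyclohexane: x = 0.0573, y = 0.2282
  toluene: x = 0.0726, y = 0.1278
  p-xylene: x = 0.3593, y = 0.3018
  o-xylene: x = 0.5108, y = 0.3422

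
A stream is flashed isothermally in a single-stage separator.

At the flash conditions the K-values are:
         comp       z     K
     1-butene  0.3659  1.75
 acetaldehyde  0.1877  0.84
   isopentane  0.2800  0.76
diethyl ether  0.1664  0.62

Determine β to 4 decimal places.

β = 0.5738

Newton iteration, β⁰ = 0.41:
  β = 0.4100: g = 0.02831, g' = -0.1795 → β = 0.5678
  β = 0.5678: g = 0.00101, g' = -0.1677 → β = 0.5738
Converged at β = 0.5738.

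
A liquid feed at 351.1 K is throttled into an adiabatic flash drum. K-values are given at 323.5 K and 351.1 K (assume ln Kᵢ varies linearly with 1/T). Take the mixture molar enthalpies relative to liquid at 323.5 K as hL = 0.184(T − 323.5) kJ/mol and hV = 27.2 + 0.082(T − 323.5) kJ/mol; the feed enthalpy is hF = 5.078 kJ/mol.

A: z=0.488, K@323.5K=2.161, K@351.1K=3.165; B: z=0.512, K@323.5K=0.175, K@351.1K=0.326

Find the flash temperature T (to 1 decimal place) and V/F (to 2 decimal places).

T = 325.2 K, V/F = 0.18

Adiabatic flash: solve Rachford–Rice at each trial T, then check hF = ψ·hV(T) + (1−ψ)·hL(T).
  T = 323.5 K: K = (2.161, 0.175), RR gives ψ = 0.151, H_out = 4.094 kJ/mol
  T = 351.1 K: K = (3.165, 0.326), RR gives ψ = 0.488, H_out = 16.967 kJ/mol
  T = 337.3 K: K = (2.636, 0.242), RR gives ψ = 0.331, H_out = 11.069 kJ/mol
  T = 330.4 K: K = (2.392, 0.206), RR gives ψ = 0.247, H_out = 7.815 kJ/mol
  T = 326.9 K: K = (2.273, 0.190), RR gives ψ = 0.200, H_out = 6.003 kJ/mol
  T = 325.2 K: K = (2.217, 0.182), RR gives ψ = 0.176, H_out = 5.069 kJ/mol
Linear interpolation between T = 325.2 (H_out = 5.069) and T = 326.9 (H_out = 6.003) on hF = 5.078 gives T ≈ 325.2 K, at which ψ = 0.18.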